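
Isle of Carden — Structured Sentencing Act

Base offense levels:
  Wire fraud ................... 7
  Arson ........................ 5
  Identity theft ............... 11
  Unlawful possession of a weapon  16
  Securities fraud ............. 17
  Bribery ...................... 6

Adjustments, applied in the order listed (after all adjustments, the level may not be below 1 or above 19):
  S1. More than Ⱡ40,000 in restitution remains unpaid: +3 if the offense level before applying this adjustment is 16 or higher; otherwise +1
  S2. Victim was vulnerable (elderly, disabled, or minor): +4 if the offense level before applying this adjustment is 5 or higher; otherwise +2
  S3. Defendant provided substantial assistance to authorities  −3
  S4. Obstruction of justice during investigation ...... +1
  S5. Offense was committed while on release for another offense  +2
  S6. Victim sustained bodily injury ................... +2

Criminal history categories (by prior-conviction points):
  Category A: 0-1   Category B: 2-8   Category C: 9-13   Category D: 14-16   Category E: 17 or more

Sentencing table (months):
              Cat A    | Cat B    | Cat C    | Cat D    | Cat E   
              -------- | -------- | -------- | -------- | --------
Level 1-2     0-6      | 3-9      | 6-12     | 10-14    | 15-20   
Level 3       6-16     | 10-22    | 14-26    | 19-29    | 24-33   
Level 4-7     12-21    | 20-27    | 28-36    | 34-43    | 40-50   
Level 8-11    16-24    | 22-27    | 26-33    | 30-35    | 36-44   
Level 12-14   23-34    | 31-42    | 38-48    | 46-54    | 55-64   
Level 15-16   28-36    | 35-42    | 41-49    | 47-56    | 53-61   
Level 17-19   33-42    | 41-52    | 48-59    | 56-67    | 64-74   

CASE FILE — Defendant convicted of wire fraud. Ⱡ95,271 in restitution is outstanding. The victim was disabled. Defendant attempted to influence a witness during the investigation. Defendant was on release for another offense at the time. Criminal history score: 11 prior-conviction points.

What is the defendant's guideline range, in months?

41-49 months

Base offense level for wire fraud: 7.
S1 applies (level before this adjustment is 7 < 16, so +1): 7 + 1 = 8.
S2 applies (level before this adjustment is 8 ≥ 5, so +4): 8 + 4 = 12.
S4 applies: 12 + 1 = 13.
S5 applies: 13 + 2 = 15.
S6 does not apply.
Final offense level: 15.
Criminal history: 11 prior points → Category C (9-13).
Level 15 falls in the 15-16 band.
Grid: Level 15-16 × Category C = 41-49 months.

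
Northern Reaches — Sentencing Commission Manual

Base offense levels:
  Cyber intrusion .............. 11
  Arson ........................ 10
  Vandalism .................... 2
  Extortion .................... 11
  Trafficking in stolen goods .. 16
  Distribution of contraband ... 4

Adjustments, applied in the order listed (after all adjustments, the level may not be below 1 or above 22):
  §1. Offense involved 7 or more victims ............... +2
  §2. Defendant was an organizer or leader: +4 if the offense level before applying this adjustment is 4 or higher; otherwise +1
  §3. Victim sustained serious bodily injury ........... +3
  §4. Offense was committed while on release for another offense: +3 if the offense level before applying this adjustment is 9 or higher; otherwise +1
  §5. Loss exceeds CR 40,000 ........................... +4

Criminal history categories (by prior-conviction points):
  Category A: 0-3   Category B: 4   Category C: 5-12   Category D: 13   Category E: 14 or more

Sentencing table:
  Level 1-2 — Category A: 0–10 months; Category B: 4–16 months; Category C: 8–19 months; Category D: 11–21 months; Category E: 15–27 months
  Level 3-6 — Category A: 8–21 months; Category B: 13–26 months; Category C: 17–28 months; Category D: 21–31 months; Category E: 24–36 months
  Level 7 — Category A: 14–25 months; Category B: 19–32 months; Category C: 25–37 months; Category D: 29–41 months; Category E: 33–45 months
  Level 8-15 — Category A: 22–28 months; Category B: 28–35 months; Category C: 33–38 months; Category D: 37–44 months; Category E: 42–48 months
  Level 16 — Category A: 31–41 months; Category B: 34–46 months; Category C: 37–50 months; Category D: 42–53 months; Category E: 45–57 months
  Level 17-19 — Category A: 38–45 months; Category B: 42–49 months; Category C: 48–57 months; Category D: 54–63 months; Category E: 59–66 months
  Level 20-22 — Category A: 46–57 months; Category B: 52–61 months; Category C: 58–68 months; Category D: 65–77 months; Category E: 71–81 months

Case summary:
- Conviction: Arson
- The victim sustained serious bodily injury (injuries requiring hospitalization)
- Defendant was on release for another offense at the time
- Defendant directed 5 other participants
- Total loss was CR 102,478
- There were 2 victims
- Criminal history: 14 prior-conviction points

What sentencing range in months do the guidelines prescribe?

71-81 months

Base offense level for arson: 10.
§2 applies (level before this adjustment is 10 ≥ 4, so +4): 10 + 4 = 14.
§3 applies: 14 + 3 = 17.
§4 applies (level before this adjustment is 17 ≥ 9, so +3): 17 + 3 = 20.
§5 applies: 20 + 4 = 24.
Level 24 exceeds the maximum of 22; capped at 22.
Final offense level: 22.
Criminal history: 14 prior points → Category E (14+).
Level 22 falls in the 20-22 band.
Grid: Level 20-22 × Category E = 71-81 months.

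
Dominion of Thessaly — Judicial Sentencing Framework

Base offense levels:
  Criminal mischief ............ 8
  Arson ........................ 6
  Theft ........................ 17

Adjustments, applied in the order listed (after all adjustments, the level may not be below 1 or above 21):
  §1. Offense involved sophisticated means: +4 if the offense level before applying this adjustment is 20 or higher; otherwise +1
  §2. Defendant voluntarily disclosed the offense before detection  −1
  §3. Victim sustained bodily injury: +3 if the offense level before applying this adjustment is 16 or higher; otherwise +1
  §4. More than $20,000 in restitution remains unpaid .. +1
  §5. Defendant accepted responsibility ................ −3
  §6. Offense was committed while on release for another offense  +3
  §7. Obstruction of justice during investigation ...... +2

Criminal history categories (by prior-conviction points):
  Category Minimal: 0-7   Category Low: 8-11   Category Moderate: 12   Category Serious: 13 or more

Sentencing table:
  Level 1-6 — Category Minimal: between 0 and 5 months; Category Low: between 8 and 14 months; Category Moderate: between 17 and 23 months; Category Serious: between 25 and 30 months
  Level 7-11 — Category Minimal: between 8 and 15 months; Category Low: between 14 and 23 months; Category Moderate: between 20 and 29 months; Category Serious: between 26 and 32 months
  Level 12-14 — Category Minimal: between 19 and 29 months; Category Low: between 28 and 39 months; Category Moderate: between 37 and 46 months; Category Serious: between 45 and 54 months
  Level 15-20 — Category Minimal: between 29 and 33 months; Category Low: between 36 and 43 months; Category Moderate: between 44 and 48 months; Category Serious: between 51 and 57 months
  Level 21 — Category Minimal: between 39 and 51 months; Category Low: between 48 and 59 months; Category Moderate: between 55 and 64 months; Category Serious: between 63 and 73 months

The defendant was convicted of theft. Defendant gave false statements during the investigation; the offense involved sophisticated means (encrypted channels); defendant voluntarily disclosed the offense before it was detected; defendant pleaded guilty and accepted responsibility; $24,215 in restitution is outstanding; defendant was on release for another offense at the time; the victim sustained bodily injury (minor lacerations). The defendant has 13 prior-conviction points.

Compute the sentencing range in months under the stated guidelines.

Base offense level for theft: 17.
§1 applies (level before this adjustment is 17 < 20, so +1): 17 + 1 = 18.
§2 applies: 18 − 1 = 17.
§3 applies (level before this adjustment is 17 ≥ 16, so +3): 17 + 3 = 20.
§4 applies: 20 + 1 = 21.
§5 applies: 21 − 3 = 18.
§6 applies: 18 + 3 = 21.
§7 applies: 21 + 2 = 23.
Level 23 exceeds the maximum of 21; capped at 21.
Final offense level: 21.
Criminal history: 13 prior points → Category Serious (13+).
Level 21 falls in the 21 band.
Grid: Level 21 × Category Serious = 63-73 months.

63-73 months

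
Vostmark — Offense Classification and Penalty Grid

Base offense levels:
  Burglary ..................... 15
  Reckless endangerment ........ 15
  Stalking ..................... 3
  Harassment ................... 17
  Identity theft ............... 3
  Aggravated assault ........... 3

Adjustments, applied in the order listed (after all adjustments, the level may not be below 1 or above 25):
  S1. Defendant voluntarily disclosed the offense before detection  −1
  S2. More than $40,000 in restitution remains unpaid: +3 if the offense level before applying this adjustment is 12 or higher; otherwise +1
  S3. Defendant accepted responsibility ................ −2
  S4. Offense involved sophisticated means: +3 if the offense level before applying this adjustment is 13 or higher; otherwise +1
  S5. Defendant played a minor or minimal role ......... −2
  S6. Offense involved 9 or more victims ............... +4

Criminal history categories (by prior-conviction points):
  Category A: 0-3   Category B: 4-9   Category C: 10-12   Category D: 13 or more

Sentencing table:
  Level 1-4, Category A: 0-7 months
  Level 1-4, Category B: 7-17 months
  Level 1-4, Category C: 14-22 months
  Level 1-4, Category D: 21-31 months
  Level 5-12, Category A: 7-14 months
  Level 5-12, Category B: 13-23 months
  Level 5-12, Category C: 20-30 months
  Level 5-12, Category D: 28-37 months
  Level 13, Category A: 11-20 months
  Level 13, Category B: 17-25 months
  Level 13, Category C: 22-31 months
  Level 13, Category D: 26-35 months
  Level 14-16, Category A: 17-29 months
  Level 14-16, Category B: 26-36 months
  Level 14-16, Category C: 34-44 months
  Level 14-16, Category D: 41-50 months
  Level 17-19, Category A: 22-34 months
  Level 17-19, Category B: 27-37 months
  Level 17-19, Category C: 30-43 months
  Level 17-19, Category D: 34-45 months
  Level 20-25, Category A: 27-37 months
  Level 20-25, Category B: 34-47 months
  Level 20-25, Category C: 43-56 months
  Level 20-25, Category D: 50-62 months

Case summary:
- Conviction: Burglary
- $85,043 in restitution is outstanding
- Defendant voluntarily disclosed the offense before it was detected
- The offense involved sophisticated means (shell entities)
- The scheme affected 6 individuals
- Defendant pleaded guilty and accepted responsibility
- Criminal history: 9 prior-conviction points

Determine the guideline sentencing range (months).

27-37 months

Base offense level for burglary: 15.
S1 applies: 15 − 1 = 14.
S2 applies (level before this adjustment is 14 ≥ 12, so +3): 14 + 3 = 17.
S3 applies: 17 − 2 = 15.
S4 applies (level before this adjustment is 15 ≥ 13, so +3): 15 + 3 = 18.
Final offense level: 18.
Criminal history: 9 prior points → Category B (4-9).
Level 18 falls in the 17-19 band.
Grid: Level 17-19 × Category B = 27-37 months.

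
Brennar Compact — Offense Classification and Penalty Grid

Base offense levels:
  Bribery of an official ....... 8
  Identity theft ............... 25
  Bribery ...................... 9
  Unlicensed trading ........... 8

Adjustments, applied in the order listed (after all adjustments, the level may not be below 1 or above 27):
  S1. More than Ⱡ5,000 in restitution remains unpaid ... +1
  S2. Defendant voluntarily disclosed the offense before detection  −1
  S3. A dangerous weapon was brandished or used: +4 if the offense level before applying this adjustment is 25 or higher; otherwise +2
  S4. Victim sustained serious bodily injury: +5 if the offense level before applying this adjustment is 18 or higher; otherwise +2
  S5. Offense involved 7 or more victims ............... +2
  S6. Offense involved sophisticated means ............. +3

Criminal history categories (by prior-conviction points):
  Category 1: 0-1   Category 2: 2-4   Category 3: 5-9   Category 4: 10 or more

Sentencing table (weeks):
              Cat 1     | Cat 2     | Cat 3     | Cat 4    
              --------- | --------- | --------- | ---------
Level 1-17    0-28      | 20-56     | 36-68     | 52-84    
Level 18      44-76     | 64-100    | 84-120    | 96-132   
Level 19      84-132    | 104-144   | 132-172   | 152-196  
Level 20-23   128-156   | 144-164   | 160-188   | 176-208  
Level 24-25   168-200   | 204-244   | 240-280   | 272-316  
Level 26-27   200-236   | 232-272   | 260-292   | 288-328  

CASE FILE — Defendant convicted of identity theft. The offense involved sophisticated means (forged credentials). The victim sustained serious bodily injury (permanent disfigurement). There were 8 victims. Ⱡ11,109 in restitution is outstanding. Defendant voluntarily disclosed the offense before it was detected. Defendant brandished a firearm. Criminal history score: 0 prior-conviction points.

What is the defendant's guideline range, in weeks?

200-236 weeks

Base offense level for identity theft: 25.
S1 applies: 25 + 1 = 26.
S2 applies: 26 − 1 = 25.
S3 applies (level before this adjustment is 25 ≥ 25, so +4): 25 + 4 = 29.
S4 applies (level before this adjustment is 29 ≥ 18, so +5): 29 + 5 = 34.
S5 applies: 34 + 2 = 36.
S6 applies: 36 + 3 = 39.
Level 39 exceeds the maximum of 27; capped at 27.
Final offense level: 27.
Criminal history: 0 prior points → Category 1 (0-1).
Level 27 falls in the 26-27 band.
Grid: Level 26-27 × Category 1 = 200-236 weeks.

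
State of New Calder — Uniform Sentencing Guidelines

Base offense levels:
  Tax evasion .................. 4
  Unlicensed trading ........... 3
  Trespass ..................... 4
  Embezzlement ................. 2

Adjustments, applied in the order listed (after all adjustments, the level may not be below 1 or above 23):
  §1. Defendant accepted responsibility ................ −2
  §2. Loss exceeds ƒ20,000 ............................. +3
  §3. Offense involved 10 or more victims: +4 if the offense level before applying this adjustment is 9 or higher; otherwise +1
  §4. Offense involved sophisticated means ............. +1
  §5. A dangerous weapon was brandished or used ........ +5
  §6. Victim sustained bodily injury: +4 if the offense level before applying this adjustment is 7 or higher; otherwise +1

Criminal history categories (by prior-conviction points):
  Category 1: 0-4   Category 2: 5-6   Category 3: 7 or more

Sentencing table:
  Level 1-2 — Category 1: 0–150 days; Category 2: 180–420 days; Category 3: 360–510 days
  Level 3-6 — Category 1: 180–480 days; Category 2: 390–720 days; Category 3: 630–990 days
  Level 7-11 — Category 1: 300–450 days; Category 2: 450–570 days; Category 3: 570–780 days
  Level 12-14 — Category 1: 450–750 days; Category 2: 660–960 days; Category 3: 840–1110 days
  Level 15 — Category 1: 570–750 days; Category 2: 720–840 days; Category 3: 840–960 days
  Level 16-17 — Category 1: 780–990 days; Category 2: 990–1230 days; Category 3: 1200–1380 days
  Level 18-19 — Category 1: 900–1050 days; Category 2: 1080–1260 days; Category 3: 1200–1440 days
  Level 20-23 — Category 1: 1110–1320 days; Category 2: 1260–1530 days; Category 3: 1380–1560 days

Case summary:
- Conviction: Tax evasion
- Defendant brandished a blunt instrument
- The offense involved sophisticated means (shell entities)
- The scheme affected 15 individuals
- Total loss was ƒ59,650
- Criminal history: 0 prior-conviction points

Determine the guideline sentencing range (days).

Base offense level for tax evasion: 4.
§2 applies: 4 + 3 = 7.
§3 applies (level before this adjustment is 7 < 9, so +1): 7 + 1 = 8.
§4 applies: 8 + 1 = 9.
§5 applies: 9 + 5 = 14.
§6 does not apply.
Final offense level: 14.
Criminal history: 0 prior points → Category 1 (0-4).
Level 14 falls in the 12-14 band.
Grid: Level 12-14 × Category 1 = 450-750 days.

450-750 days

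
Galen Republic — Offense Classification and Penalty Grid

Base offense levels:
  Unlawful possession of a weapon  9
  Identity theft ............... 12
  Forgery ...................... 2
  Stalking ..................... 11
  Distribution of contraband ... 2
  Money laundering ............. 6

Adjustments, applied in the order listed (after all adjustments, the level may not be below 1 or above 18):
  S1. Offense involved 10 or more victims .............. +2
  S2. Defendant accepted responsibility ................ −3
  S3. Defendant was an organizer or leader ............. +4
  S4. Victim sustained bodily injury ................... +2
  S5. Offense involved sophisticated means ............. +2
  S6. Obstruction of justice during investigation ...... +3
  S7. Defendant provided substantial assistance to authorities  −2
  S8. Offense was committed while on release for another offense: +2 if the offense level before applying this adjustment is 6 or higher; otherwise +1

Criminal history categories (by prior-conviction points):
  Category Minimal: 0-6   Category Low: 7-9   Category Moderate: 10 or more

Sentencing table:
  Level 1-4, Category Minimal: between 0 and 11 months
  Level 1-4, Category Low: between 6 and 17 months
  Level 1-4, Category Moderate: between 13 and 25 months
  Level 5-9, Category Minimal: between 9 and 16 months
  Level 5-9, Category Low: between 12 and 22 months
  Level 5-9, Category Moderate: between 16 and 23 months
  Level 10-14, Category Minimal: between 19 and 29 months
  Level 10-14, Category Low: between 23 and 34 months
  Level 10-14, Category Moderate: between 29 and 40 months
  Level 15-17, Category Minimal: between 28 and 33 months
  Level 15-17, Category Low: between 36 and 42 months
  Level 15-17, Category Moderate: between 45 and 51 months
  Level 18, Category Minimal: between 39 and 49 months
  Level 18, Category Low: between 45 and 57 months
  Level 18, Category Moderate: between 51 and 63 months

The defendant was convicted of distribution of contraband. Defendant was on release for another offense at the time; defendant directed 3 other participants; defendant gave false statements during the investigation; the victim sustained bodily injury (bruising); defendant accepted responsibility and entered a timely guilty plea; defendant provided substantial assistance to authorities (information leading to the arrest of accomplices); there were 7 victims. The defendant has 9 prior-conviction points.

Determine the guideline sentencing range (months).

Base offense level for distribution of contraband: 2.
S1 does not apply.
S2 applies: 2 − 3 = -1.
S3 applies: -1 + 4 = 3.
S4 applies: 3 + 2 = 5.
S5 does not apply.
S6 applies: 5 + 3 = 8.
S7 applies: 8 − 2 = 6.
S8 applies (level before this adjustment is 6 ≥ 6, so +2): 6 + 2 = 8.
Final offense level: 8.
Criminal history: 9 prior points → Category Low (7-9).
Level 8 falls in the 5-9 band.
Grid: Level 5-9 × Category Low = 12-22 months.

12-22 months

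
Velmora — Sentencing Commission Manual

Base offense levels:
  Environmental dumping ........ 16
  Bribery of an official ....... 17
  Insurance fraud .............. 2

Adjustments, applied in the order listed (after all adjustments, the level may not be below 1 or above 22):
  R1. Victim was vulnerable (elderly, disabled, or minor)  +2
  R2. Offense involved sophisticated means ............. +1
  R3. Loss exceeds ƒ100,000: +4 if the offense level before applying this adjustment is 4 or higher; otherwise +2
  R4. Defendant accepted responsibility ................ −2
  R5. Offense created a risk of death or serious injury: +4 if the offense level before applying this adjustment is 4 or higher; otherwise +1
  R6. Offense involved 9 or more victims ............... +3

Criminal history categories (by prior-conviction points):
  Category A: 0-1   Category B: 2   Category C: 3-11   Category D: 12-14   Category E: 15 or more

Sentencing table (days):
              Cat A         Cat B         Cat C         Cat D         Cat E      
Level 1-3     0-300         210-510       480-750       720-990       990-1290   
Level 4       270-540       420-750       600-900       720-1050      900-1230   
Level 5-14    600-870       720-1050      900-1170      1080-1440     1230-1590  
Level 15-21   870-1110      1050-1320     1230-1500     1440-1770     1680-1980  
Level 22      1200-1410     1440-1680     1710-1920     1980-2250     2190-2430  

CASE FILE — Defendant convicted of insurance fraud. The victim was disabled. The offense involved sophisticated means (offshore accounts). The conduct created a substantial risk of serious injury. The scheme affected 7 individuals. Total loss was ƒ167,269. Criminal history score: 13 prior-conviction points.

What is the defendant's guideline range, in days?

Base offense level for insurance fraud: 2.
R1 applies: 2 + 2 = 4.
R2 applies: 4 + 1 = 5.
R3 applies (level before this adjustment is 5 ≥ 4, so +4): 5 + 4 = 9.
R5 applies (level before this adjustment is 9 ≥ 4, so +4): 9 + 4 = 13.
Final offense level: 13.
Criminal history: 13 prior points → Category D (12-14).
Level 13 falls in the 5-14 band.
Grid: Level 5-14 × Category D = 1080-1440 days.

1080-1440 days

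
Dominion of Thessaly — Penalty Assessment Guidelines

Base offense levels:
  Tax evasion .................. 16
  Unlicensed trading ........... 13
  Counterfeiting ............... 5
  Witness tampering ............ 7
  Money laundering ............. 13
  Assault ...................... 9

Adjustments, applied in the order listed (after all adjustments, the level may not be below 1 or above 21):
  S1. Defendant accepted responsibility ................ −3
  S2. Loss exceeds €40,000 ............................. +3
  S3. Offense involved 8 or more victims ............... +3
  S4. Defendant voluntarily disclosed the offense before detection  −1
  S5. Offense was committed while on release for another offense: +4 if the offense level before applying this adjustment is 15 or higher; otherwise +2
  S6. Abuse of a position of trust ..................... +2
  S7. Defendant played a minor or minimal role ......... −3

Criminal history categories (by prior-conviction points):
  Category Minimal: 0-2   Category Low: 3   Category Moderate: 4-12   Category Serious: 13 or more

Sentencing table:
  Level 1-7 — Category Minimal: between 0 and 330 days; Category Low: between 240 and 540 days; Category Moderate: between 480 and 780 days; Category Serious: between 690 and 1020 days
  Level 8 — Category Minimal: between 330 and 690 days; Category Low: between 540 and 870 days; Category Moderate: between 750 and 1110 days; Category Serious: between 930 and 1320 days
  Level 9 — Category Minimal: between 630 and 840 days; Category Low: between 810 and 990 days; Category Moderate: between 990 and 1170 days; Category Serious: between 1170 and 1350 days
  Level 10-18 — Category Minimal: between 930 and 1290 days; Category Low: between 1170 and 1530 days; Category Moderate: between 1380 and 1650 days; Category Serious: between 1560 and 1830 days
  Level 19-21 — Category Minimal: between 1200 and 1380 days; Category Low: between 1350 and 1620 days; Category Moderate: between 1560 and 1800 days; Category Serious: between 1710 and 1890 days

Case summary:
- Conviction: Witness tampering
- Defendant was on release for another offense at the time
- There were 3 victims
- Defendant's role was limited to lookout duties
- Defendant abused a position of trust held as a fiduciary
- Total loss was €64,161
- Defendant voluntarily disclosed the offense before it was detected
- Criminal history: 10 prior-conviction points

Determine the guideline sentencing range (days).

1380-1650 days

Base offense level for witness tampering: 7.
S1 does not apply.
S2 applies: 7 + 3 = 10.
S4 applies: 10 − 1 = 9.
S5 applies (level before this adjustment is 9 < 15, so +2): 9 + 2 = 11.
S6 applies: 11 + 2 = 13.
S7 applies: 13 − 3 = 10.
Final offense level: 10.
Criminal history: 10 prior points → Category Moderate (4-12).
Level 10 falls in the 10-18 band.
Grid: Level 10-18 × Category Moderate = 1380-1650 days.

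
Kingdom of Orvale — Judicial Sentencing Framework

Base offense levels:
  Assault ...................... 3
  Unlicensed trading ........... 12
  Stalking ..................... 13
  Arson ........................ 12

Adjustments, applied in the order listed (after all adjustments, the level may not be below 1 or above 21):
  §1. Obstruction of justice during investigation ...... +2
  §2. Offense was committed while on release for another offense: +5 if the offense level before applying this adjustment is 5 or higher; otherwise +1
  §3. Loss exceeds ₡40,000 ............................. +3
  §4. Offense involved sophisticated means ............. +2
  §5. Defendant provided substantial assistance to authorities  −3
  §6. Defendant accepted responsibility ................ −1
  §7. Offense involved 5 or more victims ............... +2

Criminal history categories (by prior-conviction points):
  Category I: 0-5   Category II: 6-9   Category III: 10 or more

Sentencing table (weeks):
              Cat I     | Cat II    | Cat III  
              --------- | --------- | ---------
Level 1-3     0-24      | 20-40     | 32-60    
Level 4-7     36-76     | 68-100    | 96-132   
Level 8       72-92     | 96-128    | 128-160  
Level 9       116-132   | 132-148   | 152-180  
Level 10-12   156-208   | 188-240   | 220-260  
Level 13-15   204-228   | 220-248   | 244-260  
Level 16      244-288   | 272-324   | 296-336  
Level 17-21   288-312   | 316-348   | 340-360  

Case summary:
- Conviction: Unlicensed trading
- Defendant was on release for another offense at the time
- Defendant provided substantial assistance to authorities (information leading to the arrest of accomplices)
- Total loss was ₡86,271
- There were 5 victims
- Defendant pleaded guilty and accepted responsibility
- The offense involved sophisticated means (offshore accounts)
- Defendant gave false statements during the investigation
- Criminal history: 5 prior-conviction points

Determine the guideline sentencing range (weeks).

288-312 weeks

Base offense level for unlicensed trading: 12.
§1 applies: 12 + 2 = 14.
§2 applies (level before this adjustment is 14 ≥ 5, so +5): 14 + 5 = 19.
§3 applies: 19 + 3 = 22.
§4 applies: 22 + 2 = 24.
§5 applies: 24 − 3 = 21.
§6 applies: 21 − 1 = 20.
§7 applies: 20 + 2 = 22.
Level 22 exceeds the maximum of 21; capped at 21.
Final offense level: 21.
Criminal history: 5 prior points → Category I (0-5).
Level 21 falls in the 17-21 band.
Grid: Level 17-21 × Category I = 288-312 weeks.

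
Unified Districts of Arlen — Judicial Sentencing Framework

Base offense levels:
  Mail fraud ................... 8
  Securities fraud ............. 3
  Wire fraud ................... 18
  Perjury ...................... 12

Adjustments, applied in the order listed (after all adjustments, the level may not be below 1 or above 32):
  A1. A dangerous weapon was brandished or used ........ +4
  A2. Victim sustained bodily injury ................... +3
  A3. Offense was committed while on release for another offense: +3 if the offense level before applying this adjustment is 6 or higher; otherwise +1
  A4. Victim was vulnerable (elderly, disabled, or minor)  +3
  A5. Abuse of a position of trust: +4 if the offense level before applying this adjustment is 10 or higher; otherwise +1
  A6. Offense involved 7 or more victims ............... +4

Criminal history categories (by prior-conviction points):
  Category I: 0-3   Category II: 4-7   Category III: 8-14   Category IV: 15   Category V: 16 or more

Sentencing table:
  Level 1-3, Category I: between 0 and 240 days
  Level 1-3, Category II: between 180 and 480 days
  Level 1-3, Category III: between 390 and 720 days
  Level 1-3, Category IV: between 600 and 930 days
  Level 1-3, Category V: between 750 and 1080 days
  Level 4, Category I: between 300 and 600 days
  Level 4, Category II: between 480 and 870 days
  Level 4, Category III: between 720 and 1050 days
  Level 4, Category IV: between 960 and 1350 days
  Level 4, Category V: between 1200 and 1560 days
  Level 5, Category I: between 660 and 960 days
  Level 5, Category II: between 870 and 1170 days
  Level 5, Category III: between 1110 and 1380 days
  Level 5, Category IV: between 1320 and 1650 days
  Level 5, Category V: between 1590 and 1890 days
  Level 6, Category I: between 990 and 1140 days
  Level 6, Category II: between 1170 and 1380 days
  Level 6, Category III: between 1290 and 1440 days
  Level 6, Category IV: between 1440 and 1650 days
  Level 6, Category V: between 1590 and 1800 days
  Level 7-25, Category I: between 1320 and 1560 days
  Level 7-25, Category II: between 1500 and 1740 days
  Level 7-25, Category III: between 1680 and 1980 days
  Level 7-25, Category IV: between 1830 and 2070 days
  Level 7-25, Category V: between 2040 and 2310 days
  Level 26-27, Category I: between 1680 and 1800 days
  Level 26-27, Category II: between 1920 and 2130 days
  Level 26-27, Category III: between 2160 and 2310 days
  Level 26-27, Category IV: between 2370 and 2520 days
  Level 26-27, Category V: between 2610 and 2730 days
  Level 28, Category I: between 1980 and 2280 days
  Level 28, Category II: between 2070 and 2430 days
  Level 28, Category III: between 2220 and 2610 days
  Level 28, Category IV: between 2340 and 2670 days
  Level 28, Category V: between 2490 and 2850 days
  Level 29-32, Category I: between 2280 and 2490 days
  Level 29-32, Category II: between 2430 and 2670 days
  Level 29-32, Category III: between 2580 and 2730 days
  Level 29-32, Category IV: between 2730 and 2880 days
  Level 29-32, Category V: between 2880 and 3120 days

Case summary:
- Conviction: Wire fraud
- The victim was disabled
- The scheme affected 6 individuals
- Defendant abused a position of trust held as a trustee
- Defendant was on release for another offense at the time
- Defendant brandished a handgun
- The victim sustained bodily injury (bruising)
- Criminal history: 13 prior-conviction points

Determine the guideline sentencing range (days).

Base offense level for wire fraud: 18.
A1 applies: 18 + 4 = 22.
A2 applies: 22 + 3 = 25.
A3 applies (level before this adjustment is 25 ≥ 6, so +3): 25 + 3 = 28.
A4 applies: 28 + 3 = 31.
A5 applies (level before this adjustment is 31 ≥ 10, so +4): 31 + 4 = 35.
A6 does not apply.
Level 35 exceeds the maximum of 32; capped at 32.
Final offense level: 32.
Criminal history: 13 prior points → Category III (8-14).
Level 32 falls in the 29-32 band.
Grid: Level 29-32 × Category III = 2580-2730 days.

2580-2730 days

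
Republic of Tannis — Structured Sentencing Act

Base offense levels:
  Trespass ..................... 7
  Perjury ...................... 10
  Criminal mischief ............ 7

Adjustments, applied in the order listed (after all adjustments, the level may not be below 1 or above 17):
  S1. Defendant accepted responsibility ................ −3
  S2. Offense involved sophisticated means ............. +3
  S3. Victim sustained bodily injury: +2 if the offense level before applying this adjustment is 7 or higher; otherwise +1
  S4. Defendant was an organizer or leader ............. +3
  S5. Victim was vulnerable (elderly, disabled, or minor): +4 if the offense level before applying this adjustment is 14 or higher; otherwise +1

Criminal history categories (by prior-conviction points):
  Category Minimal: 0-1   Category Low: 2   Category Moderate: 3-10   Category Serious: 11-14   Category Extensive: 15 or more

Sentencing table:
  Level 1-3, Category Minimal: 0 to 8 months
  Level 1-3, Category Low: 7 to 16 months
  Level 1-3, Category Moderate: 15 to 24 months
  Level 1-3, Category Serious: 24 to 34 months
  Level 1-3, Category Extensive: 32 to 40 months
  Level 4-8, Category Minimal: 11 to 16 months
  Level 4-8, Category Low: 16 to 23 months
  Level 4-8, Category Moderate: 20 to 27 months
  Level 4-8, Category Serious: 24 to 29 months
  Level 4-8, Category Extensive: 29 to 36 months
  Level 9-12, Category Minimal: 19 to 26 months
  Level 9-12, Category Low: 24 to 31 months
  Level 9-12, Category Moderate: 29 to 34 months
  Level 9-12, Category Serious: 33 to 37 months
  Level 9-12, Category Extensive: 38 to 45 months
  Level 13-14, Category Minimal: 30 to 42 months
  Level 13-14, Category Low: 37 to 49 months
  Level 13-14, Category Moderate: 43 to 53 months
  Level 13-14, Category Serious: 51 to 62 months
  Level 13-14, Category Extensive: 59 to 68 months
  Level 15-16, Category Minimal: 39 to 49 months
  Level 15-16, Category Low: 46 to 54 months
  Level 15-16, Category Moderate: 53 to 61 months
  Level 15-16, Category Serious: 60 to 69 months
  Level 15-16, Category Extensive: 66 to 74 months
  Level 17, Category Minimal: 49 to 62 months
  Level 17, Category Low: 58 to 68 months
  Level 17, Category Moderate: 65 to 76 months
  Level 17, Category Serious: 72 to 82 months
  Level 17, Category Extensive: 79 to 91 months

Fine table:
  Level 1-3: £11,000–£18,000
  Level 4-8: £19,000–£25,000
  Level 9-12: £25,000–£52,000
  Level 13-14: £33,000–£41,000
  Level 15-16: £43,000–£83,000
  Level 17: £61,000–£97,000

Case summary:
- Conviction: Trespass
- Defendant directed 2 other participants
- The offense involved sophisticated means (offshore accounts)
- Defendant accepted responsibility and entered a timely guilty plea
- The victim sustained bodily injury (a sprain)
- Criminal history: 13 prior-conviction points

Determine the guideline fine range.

£25,000–£52,000

Base offense level for trespass: 7.
S1 applies: 7 − 3 = 4.
S2 applies: 4 + 3 = 7.
S3 applies (level before this adjustment is 7 ≥ 7, so +2): 7 + 2 = 9.
S4 applies: 9 + 3 = 12.
Final offense level: 12.
Level 12 falls in the 9-12 band.
Fine table: Level 9-12 → £25,000–£52,000.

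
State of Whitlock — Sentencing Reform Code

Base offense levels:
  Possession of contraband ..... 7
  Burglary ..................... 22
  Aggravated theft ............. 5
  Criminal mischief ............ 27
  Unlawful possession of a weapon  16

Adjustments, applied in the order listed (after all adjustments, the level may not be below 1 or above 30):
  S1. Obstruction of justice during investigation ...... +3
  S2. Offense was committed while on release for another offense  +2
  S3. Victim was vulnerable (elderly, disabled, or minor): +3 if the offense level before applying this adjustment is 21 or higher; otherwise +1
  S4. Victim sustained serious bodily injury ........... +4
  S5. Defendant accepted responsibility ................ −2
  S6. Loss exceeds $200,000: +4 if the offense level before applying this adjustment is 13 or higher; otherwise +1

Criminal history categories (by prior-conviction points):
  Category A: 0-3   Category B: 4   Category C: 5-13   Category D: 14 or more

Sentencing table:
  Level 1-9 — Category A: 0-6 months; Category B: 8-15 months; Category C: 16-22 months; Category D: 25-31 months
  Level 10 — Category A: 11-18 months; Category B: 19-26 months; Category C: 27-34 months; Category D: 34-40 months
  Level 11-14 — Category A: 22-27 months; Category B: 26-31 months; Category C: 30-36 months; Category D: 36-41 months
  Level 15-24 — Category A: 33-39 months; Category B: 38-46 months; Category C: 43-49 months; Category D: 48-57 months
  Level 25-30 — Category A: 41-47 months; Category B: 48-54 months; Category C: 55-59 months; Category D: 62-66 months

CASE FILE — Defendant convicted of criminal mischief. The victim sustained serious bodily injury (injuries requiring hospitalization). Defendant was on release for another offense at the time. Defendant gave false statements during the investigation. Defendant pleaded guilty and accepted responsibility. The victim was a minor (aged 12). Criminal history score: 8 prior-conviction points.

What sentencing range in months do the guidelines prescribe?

55-59 months

Base offense level for criminal mischief: 27.
S1 applies: 27 + 3 = 30.
S2 applies: 30 + 2 = 32.
S3 applies (level before this adjustment is 32 ≥ 21, so +3): 32 + 3 = 35.
S4 applies: 35 + 4 = 39.
S5 applies: 39 − 2 = 37.
Level 37 exceeds the maximum of 30; capped at 30.
Final offense level: 30.
Criminal history: 8 prior points → Category C (5-13).
Level 30 falls in the 25-30 band.
Grid: Level 25-30 × Category C = 55-59 months.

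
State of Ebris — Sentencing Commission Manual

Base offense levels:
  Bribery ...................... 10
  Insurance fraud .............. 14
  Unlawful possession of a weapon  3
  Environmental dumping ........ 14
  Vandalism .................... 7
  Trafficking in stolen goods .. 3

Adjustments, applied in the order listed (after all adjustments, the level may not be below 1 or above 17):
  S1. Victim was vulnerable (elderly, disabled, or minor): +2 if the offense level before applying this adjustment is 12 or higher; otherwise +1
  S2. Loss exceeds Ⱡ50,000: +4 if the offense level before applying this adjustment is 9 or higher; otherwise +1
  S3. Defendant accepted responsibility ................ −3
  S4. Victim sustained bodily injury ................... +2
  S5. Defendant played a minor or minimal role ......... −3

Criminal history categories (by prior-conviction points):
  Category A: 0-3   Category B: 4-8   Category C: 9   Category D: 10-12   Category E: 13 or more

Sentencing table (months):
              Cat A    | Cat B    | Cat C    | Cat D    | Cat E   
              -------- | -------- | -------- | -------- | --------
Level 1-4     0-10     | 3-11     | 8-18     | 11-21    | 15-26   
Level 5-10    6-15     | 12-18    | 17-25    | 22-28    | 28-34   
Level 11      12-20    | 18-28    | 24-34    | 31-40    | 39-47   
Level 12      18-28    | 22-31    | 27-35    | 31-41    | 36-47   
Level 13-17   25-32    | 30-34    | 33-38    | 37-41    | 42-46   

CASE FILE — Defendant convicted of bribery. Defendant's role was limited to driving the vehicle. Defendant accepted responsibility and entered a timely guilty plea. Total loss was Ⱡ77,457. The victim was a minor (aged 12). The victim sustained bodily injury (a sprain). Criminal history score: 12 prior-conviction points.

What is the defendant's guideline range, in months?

Base offense level for bribery: 10.
S1 applies (level before this adjustment is 10 < 12, so +1): 10 + 1 = 11.
S2 applies (level before this adjustment is 11 ≥ 9, so +4): 11 + 4 = 15.
S3 applies: 15 − 3 = 12.
S4 applies: 12 + 2 = 14.
S5 applies: 14 − 3 = 11.
Final offense level: 11.
Criminal history: 12 prior points → Category D (10-12).
Level 11 falls in the 11 band.
Grid: Level 11 × Category D = 31-40 months.

31-40 months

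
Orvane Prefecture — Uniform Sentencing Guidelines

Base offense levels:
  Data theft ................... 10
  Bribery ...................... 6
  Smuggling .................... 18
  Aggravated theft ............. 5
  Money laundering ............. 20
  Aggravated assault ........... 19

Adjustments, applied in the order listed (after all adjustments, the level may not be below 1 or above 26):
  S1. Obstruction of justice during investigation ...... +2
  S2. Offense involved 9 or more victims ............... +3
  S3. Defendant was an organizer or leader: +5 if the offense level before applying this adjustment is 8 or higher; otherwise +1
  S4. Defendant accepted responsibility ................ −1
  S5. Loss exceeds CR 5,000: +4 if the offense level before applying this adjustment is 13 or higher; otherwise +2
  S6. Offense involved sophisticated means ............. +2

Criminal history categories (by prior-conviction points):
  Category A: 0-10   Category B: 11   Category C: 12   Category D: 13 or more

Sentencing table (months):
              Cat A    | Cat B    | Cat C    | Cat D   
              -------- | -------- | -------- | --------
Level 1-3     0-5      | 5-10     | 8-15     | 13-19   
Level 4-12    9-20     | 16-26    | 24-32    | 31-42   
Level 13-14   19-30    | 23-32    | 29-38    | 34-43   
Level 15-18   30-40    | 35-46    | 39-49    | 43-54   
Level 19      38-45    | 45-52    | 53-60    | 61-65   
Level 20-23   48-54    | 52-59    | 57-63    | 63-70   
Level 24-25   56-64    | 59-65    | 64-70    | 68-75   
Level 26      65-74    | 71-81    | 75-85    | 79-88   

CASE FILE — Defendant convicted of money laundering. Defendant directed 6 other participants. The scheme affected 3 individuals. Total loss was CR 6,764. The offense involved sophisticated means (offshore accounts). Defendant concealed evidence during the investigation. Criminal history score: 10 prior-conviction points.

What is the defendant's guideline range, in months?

Base offense level for money laundering: 20.
S1 applies: 20 + 2 = 22.
S3 applies (level before this adjustment is 22 ≥ 8, so +5): 22 + 5 = 27.
S4 does not apply.
S5 applies (level before this adjustment is 27 ≥ 13, so +4): 27 + 4 = 31.
S6 applies: 31 + 2 = 33.
Level 33 exceeds the maximum of 26; capped at 26.
Final offense level: 26.
Criminal history: 10 prior points → Category A (0-10).
Level 26 falls in the 26 band.
Grid: Level 26 × Category A = 65-74 months.

65-74 months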